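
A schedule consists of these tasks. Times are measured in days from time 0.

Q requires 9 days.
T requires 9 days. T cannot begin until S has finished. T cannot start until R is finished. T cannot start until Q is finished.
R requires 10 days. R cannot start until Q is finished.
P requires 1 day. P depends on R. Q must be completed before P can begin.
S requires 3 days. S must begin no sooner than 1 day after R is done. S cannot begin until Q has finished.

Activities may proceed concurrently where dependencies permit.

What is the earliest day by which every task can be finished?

32

Q has no prerequisites, so it starts at day 0 and finishes at day 9.
R waits on Q (finishes day 9), so it starts at day 9 and finishes at 9 + 10 = day 19.
S needs all of R (finishes day 19, plus 1-day gap → day 20); Q (finishes day 9). That puts its earliest start at day 20; it finishes at 20 + 3 = day 23.
For T: S (finishes day 23); R (finishes day 19); Q (finishes day 9). Taking the maximum gives a start of day 23, and it finishes at 23 + 9 = day 32.
For P: R (finishes day 19); Q (finishes day 9). Taking the maximum gives a start of day 19, and it finishes at 19 + 1 = day 20.
All tasks are finished once the last one completes. Finish times: P at 20, Q at 9, R at 19, S at 23, T at 32. The latest is day 32.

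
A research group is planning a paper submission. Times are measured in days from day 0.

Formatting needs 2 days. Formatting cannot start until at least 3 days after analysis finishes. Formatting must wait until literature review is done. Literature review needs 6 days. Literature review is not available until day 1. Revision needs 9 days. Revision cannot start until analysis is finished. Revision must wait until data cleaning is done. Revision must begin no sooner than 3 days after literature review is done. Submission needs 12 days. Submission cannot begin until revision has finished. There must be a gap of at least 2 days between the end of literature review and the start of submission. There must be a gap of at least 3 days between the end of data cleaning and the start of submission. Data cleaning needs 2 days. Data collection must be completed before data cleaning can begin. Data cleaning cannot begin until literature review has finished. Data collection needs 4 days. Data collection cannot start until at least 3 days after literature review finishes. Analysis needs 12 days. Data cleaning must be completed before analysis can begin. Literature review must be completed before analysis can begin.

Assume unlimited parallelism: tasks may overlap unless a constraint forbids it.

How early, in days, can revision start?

Literature review cannot begin until its own release at day 1. It runs from day 1 to 1 + 6 = day 7.
Data collection waits on literature review (finishes day 7, plus 3-day gap → day 10), so it starts at day 10 and finishes at 10 + 4 = day 14.
Data cleaning needs all of data collection (finishes day 14); literature review (finishes day 7). That puts its earliest start at day 14; it finishes at 14 + 2 = day 16.
Analysis needs all of data cleaning (finishes day 16); literature review (finishes day 7). That puts its earliest start at day 16; it finishes at 16 + 12 = day 28.
Revision waits on analysis (finishes day 28); data cleaning (finishes day 16); literature review (finishes day 7, plus 3-day gap → day 10). The latest of these is day 28, which is the earliest revision can start.

28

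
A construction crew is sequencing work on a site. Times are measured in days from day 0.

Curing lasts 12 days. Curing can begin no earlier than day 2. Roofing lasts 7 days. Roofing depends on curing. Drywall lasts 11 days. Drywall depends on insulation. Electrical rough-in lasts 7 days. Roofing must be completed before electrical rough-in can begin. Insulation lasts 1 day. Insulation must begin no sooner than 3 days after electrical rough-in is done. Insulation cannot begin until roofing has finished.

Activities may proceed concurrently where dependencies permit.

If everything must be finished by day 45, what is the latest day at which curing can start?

4

Drywall must finish by day 45; it takes 11 days, so it must start by 45 − 11 = day 34.
Insulation has to be done before drywall (must start by day 34). That means finishing by day 34, i.e. starting by 34 − 1 = day 33.
Electrical rough-in has to be done before insulation (must start by day 33, minus 3-day gap → day 30). That means finishing by day 30, i.e. starting by 30 − 7 = day 23.
Roofing must finish in time for electrical rough-in (must start by day 23); insulation (must start by day 33). The tightest is day 23, so roofing must start by 23 − 7 = day 16.
Curing feeds into roofing (must start by day 16); so curing must finish by day 16 and therefore start by day 4.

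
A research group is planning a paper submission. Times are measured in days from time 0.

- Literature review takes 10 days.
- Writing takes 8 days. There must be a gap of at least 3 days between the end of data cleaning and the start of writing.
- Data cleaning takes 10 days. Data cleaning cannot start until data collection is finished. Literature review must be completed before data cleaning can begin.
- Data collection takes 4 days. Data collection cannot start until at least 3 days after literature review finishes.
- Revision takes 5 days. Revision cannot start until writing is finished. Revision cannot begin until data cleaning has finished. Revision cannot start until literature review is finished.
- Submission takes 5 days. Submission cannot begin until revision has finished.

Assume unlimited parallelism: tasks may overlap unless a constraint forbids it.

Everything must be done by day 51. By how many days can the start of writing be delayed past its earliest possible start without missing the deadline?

Literature review can start immediately at day 0; it finishes at day 10.
Data collection waits on literature review (finishes day 10, plus 3-day gap → day 13), so it starts at day 13 and finishes at 13 + 4 = day 17.
Data cleaning needs all of data collection (finishes day 17); literature review (finishes day 10). That puts its earliest start at day 17; it finishes at 17 + 10 = day 27.
Writing waits on data cleaning (finishes day 27, plus 3-day gap → day 30), so it starts at day 30 and finishes at 30 + 8 = day 38.

Working backward from the deadline:
Submission has no dependents, so it just needs to finish by day 51. Starting by 51 − 5 = day 46 achieves that.
Since submission (must start by day 46) depends on it, revision must finish by day 46. Backing off its 5-day duration gives a latest start of day 41.
Writing has to be done before revision (must start by day 41). That means finishing by day 41, i.e. starting by 41 − 8 = day 33.
So writing can start as early as day 30 and as late as day 33, giving 33 − 30 = 3 days of slack.

3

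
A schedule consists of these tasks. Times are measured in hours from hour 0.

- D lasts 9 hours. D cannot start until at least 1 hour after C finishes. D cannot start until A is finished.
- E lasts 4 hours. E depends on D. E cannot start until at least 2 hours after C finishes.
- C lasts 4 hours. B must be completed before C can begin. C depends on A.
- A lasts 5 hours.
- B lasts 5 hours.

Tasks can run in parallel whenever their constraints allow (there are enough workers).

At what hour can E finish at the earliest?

B has no prerequisites, so it starts at hour 0 and finishes at hour 5.
A has no prerequisites, so it starts at hour 0 and finishes at hour 5.
C cannot start until B (finishes hour 5); A (finishes hour 5). The controlling bound is hour 5, so C finishes at 5 + 4 = hour 9.
D needs all of C (finishes hour 9, plus 1-hour gap → hour 10); A (finishes hour 5). That puts its earliest start at hour 10; it finishes at 10 + 9 = hour 19.
E cannot start until D (finishes hour 19); C (finishes hour 9, plus 2-hour gap → hour 11). The controlling bound is hour 19, so E finishes at 19 + 4 = hour 23.

23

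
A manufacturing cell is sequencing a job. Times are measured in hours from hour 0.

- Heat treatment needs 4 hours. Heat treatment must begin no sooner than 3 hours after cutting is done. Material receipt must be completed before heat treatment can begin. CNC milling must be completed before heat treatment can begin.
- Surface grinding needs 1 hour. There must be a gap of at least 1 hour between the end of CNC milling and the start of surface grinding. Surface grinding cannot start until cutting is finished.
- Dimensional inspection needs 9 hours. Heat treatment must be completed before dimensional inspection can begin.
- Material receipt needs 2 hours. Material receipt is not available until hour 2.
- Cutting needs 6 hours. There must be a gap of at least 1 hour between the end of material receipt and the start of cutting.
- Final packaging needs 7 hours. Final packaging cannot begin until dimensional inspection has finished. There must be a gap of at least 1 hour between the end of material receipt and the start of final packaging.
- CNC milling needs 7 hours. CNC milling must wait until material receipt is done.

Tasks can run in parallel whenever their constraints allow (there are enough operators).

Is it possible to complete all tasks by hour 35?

Material receipt cannot begin until its own release at hour 2. It runs from hour 2 to 2 + 2 = hour 4.
CNC milling waits on material receipt (finishes hour 4), so it starts at hour 4 and finishes at 4 + 7 = hour 11.
After material receipt (finishes hour 4, plus 1-hour gap → hour 5), cutting can start at hour 5 and finishes at hour 11.
Surface grinding has to wait for CNC milling (finishes hour 11, plus 1-hour gap → hour 12); cutting (finishes hour 11). The latest of these is hour 12, so surface grinding runs hour 12 to 12 + 1 = hour 13.
Heat treatment has to wait for cutting (finishes hour 11, plus 3-hour gap → hour 14); material receipt (finishes hour 4); CNC milling (finishes hour 11). The latest of these is hour 14, so heat treatment runs hour 14 to 14 + 4 = hour 18.
After heat treatment (finishes hour 18), dimensional inspection can start at hour 18 and finishes at hour 27.
Final packaging cannot start until dimensional inspection (finishes hour 27); material receipt (finishes hour 4, plus 1-hour gap → hour 5). The controlling bound is hour 27, so final packaging finishes at 27 + 7 = hour 34.
Every task is finished by hour 34, which is no later than the deadline of 35, so the schedule is feasible.

Yes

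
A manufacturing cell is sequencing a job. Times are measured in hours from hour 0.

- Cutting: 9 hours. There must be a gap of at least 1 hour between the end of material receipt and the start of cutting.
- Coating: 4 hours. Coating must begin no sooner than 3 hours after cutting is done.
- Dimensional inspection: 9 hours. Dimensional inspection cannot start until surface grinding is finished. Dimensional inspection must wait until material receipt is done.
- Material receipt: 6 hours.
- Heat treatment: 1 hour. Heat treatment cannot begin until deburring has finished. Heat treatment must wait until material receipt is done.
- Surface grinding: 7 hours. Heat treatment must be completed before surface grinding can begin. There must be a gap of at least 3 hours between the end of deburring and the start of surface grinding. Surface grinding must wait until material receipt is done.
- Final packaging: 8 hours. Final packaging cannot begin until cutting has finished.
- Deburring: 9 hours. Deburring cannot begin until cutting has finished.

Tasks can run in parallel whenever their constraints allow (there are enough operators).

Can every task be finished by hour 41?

No

Material receipt can start immediately at hour 0; it finishes at hour 6.
Cutting cannot begin until material receipt (finishes hour 6, plus 1-hour gap → hour 7). It runs from hour 7 to 7 + 9 = hour 16.
Final packaging waits on cutting (finishes hour 16), so it starts at hour 16 and finishes at 16 + 8 = hour 24.
Coating waits on cutting (finishes hour 16, plus 3-hour gap → hour 19), so it starts at hour 19 and finishes at 19 + 4 = hour 23.
Deburring waits on cutting (finishes hour 16), so it starts at hour 16 and finishes at 16 + 9 = hour 25.
Heat treatment has to wait for deburring (finishes hour 25); material receipt (finishes hour 6). The latest of these is hour 25, so heat treatment runs hour 25 to 25 + 1 = hour 26.
Surface grinding cannot start until heat treatment (finishes hour 26); deburring (finishes hour 25, plus 3-hour gap → hour 28); material receipt (finishes hour 6). The controlling bound is hour 28, so surface grinding finishes at 28 + 7 = hour 35.
For dimensional inspection: surface grinding (finishes hour 35); material receipt (finishes hour 6). Taking the maximum gives a start of hour 35, and it finishes at 35 + 9 = hour 44.
The earliest everything can be done is hour 44, which is after the deadline of 41, so it is not possible.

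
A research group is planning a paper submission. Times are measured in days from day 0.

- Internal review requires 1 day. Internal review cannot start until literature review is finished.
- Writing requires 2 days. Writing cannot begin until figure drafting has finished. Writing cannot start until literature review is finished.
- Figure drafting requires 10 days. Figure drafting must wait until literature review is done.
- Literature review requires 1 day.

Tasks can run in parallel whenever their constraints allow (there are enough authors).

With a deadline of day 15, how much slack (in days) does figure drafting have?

2

Nothing blocks literature review, so it runs from day 0 to day 1.
After literature review (finishes day 1), figure drafting can start at day 1 and finishes at day 11.

Working backward from the deadline:
Writing must finish by day 15; it takes 2 days, so it must start by 15 − 2 = day 13.
Figure drafting has to be done before writing (must start by day 13). That means finishing by day 13, i.e. starting by 13 − 10 = day 3.
So figure drafting can start as early as day 1 and as late as day 3, giving 3 − 1 = 2 days of slack.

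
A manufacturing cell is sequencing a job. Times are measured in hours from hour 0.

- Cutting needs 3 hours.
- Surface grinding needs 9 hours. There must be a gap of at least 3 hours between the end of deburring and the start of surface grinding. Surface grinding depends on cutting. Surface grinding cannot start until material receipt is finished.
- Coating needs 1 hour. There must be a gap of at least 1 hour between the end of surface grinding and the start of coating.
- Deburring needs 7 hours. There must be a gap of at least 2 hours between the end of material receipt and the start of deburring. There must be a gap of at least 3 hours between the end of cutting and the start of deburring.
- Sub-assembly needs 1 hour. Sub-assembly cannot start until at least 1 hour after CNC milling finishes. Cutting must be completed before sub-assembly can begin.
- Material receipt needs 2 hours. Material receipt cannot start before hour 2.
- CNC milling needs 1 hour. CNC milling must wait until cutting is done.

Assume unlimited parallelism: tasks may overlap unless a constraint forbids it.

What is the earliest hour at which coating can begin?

Cutting has no prerequisites, so it starts at hour 0 and finishes at hour 3.
Material receipt waits on its own release at hour 2, so it starts at hour 2 and finishes at 2 + 2 = hour 4.
For deburring: material receipt (finishes hour 4, plus 2-hour gap → hour 6); cutting (finishes hour 3, plus 3-hour gap → hour 6). Taking the maximum gives a start of hour 6, and it finishes at 6 + 7 = hour 13.
For surface grinding: deburring (finishes hour 13, plus 3-hour gap → hour 16); cutting (finishes hour 3); material receipt (finishes hour 4). Taking the maximum gives a start of hour 16, and it finishes at 16 + 9 = hour 25.
Coating waits on surface grinding (finishes hour 25, plus 1-hour gap → hour 26), so the earliest it can start is hour 26.

26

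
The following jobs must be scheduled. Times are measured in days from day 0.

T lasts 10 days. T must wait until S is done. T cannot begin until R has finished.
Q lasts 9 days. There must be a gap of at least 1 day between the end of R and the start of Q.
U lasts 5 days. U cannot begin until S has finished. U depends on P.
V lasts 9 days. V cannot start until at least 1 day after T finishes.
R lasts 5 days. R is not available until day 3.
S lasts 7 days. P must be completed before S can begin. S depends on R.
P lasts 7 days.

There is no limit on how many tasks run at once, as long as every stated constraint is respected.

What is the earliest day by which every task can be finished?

After its own release at day 3, R can start at day 3 and finishes at day 8.
Q waits on R (finishes day 8, plus 1-day gap → day 9), so it starts at day 9 and finishes at 9 + 9 = day 18.
P can start immediately at day 0; it finishes at day 7.
For S: P (finishes day 7); R (finishes day 8). Taking the maximum gives a start of day 8, and it finishes at 8 + 7 = day 15.
U has to wait for S (finishes day 15); P (finishes day 7). The latest of these is day 15, so U runs day 15 to 15 + 5 = day 20.
T needs all of S (finishes day 15); R (finishes day 8). That puts its earliest start at day 15; it finishes at 15 + 10 = day 25.
After T (finishes day 25, plus 1-day gap → day 26), V can start at day 26 and finishes at day 35.
All tasks are finished once the last one completes. Finish times: P at 7, Q at 18, R at 8, S at 15, T at 25, U at 20, V at 35. The latest is day 35.

35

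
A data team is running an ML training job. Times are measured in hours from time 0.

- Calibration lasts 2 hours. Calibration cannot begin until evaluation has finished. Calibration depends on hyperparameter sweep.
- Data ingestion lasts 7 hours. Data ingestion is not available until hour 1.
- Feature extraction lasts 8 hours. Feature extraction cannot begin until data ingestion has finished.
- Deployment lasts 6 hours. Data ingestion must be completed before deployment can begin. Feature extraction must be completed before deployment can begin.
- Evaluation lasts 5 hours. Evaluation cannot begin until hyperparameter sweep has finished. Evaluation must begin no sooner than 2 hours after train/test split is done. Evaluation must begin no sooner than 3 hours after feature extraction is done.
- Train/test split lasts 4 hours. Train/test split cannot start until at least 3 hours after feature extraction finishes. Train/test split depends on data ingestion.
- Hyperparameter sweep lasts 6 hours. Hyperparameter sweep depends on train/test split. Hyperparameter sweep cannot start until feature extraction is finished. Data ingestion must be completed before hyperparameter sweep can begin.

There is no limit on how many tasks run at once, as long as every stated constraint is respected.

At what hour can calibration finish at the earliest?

After its own release at hour 1, data ingestion can start at hour 1 and finishes at hour 8.
After data ingestion (finishes hour 8), feature extraction can start at hour 8 and finishes at hour 16.
Train/test split needs all of feature extraction (finishes hour 16, plus 3-hour gap → hour 19); data ingestion (finishes hour 8). That puts its earliest start at hour 19; it finishes at 19 + 4 = hour 23.
Hyperparameter sweep needs all of train/test split (finishes hour 23); feature extraction (finishes hour 16); data ingestion (finishes hour 8). That puts its earliest start at hour 23; it finishes at 23 + 6 = hour 29.
Evaluation cannot start until hyperparameter sweep (finishes hour 29); train/test split (finishes hour 23, plus 2-hour gap → hour 25); feature extraction (finishes hour 16, plus 3-hour gap → hour 19). The controlling bound is hour 29, so evaluation finishes at 29 + 5 = hour 34.
For calibration: evaluation (finishes hour 34); hyperparameter sweep (finishes hour 29). Taking the maximum gives a start of hour 34, and it finishes at 34 + 2 = hour 36.

36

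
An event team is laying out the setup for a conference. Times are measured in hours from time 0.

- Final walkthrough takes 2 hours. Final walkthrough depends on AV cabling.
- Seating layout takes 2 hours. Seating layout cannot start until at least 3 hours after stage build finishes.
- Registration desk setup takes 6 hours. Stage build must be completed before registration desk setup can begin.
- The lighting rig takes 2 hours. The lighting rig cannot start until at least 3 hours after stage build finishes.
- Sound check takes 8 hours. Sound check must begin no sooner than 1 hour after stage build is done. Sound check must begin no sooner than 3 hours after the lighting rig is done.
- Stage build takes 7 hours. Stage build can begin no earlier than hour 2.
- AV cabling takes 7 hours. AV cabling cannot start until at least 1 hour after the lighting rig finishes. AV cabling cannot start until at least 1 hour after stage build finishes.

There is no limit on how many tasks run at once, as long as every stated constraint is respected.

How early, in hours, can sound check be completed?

25

After its own release at hour 2, stage build can start at hour 2 and finishes at hour 9.
The lighting rig cannot begin until stage build (finishes hour 9, plus 3-hour gap → hour 12). It runs from hour 12 to 12 + 2 = hour 14.
Sound check cannot start until stage build (finishes hour 9, plus 1-hour gap → hour 10); the lighting rig (finishes hour 14, plus 3-hour gap → hour 17). The controlling bound is hour 17, so sound check finishes at 17 + 8 = hour 25.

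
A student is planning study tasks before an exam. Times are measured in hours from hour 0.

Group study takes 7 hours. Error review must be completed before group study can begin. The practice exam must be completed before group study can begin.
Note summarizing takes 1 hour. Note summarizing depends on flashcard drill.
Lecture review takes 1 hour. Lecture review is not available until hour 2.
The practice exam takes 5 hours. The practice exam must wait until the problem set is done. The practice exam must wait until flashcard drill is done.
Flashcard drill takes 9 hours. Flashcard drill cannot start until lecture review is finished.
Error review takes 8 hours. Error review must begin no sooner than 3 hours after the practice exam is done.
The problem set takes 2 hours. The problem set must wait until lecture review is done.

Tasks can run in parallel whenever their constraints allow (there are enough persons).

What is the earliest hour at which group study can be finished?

35

After its own release at hour 2, lecture review can start at hour 2 and finishes at hour 3.
After lecture review (finishes hour 3), flashcard drill can start at hour 3 and finishes at hour 12.
The problem set cannot begin until lecture review (finishes hour 3). It runs from hour 3 to 3 + 2 = hour 5.
The practice exam needs all of the problem set (finishes hour 5); flashcard drill (finishes hour 12). That puts its earliest start at hour 12; it finishes at 12 + 5 = hour 17.
Error review waits on the practice exam (finishes hour 17, plus 3-hour gap → hour 20), so it starts at hour 20 and finishes at 20 + 8 = hour 28.
Group study needs all of error review (finishes hour 28); the practice exam (finishes hour 17). That puts its earliest start at hour 28; it finishes at 28 + 7 = hour 35.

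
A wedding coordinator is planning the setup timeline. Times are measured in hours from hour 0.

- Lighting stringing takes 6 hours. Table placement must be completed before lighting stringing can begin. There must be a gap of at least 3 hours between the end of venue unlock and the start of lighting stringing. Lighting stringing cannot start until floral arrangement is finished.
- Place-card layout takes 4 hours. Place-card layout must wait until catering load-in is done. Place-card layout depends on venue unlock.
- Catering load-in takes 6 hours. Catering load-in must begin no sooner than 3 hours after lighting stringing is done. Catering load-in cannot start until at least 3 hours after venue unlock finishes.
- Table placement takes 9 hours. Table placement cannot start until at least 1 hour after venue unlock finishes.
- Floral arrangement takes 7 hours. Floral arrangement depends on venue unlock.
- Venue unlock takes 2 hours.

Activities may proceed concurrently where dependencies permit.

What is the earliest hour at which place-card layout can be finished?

31

Nothing blocks venue unlock, so it runs from hour 0 to hour 2.
Floral arrangement waits on venue unlock (finishes hour 2), so it starts at hour 2 and finishes at 2 + 7 = hour 9.
After venue unlock (finishes hour 2, plus 1-hour gap → hour 3), table placement can start at hour 3 and finishes at hour 12.
Lighting stringing cannot start until table placement (finishes hour 12); venue unlock (finishes hour 2, plus 3-hour gap → hour 5); floral arrangement (finishes hour 9). The controlling bound is hour 12, so lighting stringing finishes at 12 + 6 = hour 18.
Catering load-in has to wait for lighting stringing (finishes hour 18, plus 3-hour gap → hour 21); venue unlock (finishes hour 2, plus 3-hour gap → hour 5). The latest of these is hour 21, so catering load-in runs hour 21 to 21 + 6 = hour 27.
For place-card layout: catering load-in (finishes hour 27); venue unlock (finishes hour 2). Taking the maximum gives a start of hour 27, and it finishes at 27 + 4 = hour 31.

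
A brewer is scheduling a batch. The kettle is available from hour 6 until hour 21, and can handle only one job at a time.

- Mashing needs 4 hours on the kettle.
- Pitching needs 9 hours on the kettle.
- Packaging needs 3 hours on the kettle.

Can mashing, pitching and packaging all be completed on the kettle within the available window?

No

The kettle window is 21 − 6 = 15 hours.
Running back to back, the jobs need 4 + 9 + 3 = 16 hours on the kettle.
Since 16 > 15, they cannot all fit.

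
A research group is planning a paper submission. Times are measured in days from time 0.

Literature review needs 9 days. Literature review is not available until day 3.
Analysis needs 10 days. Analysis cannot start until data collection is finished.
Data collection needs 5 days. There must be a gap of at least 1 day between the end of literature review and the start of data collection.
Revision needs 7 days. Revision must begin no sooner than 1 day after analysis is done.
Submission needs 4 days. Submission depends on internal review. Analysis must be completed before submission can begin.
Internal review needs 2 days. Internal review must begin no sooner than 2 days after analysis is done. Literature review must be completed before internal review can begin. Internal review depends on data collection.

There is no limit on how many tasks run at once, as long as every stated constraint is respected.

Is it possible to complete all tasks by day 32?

No

Literature review cannot begin until its own release at day 3. It runs from day 3 to 3 + 9 = day 12.
After literature review (finishes day 12, plus 1-day gap → day 13), data collection can start at day 13 and finishes at day 18.
Analysis cannot begin until data collection (finishes day 18). It runs from day 18 to 18 + 10 = day 28.
Revision cannot begin until analysis (finishes day 28, plus 1-day gap → day 29). It runs from day 29 to 29 + 7 = day 36.
Internal review has to wait for analysis (finishes day 28, plus 2-day gap → day 30); literature review (finishes day 12); data collection (finishes day 18). The latest of these is day 30, so internal review runs day 30 to 30 + 2 = day 32.
For submission: internal review (finishes day 32); analysis (finishes day 28). Taking the maximum gives a start of day 32, and it finishes at 32 + 4 = day 36.
The earliest everything can be done is day 36, which is after the deadline of 32, so it is not possible.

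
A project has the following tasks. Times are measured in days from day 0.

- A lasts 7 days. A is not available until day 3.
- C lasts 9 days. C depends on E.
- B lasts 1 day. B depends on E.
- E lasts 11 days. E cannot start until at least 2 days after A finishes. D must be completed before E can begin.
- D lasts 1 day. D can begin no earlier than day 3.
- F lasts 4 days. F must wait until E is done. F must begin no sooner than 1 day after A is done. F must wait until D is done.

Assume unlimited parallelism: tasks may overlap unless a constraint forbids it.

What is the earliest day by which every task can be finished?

32

After its own release at day 3, D can start at day 3 and finishes at day 4.
A waits on its own release at day 3, so it starts at day 3 and finishes at 3 + 7 = day 10.
E cannot start until A (finishes day 10, plus 2-day gap → day 12); D (finishes day 4). The controlling bound is day 12, so E finishes at 12 + 11 = day 23.
For F: E (finishes day 23); A (finishes day 10, plus 1-day gap → day 11); D (finishes day 4). Taking the maximum gives a start of day 23, and it finishes at 23 + 4 = day 27.
C waits on E (finishes day 23), so it starts at day 23 and finishes at 23 + 9 = day 32.
After E (finishes day 23), B can start at day 23 and finishes at day 24.
All tasks are finished once the last one completes. Finish times: A at 10, B at 24, C at 32, D at 4, E at 23, F at 27. The latest is day 32.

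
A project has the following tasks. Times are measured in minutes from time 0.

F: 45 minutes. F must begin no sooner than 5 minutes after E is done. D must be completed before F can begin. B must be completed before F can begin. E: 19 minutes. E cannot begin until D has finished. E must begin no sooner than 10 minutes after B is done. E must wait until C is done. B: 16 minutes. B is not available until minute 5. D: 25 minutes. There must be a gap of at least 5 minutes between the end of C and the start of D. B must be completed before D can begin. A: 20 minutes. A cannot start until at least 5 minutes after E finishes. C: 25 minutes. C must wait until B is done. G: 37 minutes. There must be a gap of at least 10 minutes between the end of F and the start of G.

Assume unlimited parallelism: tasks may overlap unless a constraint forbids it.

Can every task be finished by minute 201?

Yes

B cannot begin until its own release at minute 5. It runs from minute 5 to 5 + 16 = minute 21.
C waits on B (finishes minute 21), so it starts at minute 21 and finishes at 21 + 25 = minute 46.
For D: C (finishes minute 46, plus 5-minute gap → minute 51); B (finishes minute 21). Taking the maximum gives a start of minute 51, and it finishes at 51 + 25 = minute 76.
E needs all of D (finishes minute 76); B (finishes minute 21, plus 10-minute gap → minute 31); C (finishes minute 46). That puts its earliest start at minute 76; it finishes at 76 + 19 = minute 95.
F cannot start until E (finishes minute 95, plus 5-minute gap → minute 100); D (finishes minute 76); B (finishes minute 21). The controlling bound is minute 100, so F finishes at 100 + 45 = minute 145.
G cannot begin until F (finishes minute 145, plus 10-minute gap → minute 155). It runs from minute 155 to 155 + 37 = minute 192.
A waits on E (finishes minute 95, plus 5-minute gap → minute 100), so it starts at minute 100 and finishes at 100 + 20 = minute 120.
Every task is finished by minute 192, which is no later than the deadline of 201, so the schedule is feasible.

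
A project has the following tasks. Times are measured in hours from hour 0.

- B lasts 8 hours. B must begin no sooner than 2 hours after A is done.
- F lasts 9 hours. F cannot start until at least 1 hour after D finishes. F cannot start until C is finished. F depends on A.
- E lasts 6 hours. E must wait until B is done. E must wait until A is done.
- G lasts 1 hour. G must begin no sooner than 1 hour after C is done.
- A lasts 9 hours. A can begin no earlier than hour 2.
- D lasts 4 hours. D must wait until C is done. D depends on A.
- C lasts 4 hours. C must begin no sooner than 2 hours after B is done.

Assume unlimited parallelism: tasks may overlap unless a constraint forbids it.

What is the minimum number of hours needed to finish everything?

41

After its own release at hour 2, A can start at hour 2 and finishes at hour 11.
B waits on A (finishes hour 11, plus 2-hour gap → hour 13), so it starts at hour 13 and finishes at 13 + 8 = hour 21.
For E: B (finishes hour 21); A (finishes hour 11). Taking the maximum gives a start of hour 21, and it finishes at 21 + 6 = hour 27.
C waits on B (finishes hour 21, plus 2-hour gap → hour 23), so it starts at hour 23 and finishes at 23 + 4 = hour 27.
G waits on C (finishes hour 27, plus 1-hour gap → hour 28), so it starts at hour 28 and finishes at 28 + 1 = hour 29.
For D: C (finishes hour 27); A (finishes hour 11). Taking the maximum gives a start of hour 27, and it finishes at 27 + 4 = hour 31.
F needs all of D (finishes hour 31, plus 1-hour gap → hour 32); C (finishes hour 27); A (finishes hour 11). That puts its earliest start at hour 32; it finishes at 32 + 9 = hour 41.
All tasks are finished once the last one completes. Finish times: A at 11, B at 21, C at 27, D at 31, E at 27, F at 41, G at 29. The latest is hour 41.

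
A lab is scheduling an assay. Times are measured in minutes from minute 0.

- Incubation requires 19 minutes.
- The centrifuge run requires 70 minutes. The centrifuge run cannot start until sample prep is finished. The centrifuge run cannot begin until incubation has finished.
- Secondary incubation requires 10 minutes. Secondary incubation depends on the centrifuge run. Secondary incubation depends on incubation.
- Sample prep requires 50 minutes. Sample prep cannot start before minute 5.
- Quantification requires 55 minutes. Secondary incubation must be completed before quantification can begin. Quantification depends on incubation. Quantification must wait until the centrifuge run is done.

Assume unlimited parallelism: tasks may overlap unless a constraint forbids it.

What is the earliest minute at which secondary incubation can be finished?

Incubation has no prerequisites, so it starts at minute 0 and finishes at minute 19.
Sample prep waits on its own release at minute 5, so it starts at minute 5 and finishes at 5 + 50 = minute 55.
The centrifuge run needs all of sample prep (finishes minute 55); incubation (finishes minute 19). That puts its earliest start at minute 55; it finishes at 55 + 70 = minute 125.
Secondary incubation has to wait for the centrifuge run (finishes minute 125); incubation (finishes minute 19). The latest of these is minute 125, so secondary incubation runs minute 125 to 125 + 10 = minute 135.

135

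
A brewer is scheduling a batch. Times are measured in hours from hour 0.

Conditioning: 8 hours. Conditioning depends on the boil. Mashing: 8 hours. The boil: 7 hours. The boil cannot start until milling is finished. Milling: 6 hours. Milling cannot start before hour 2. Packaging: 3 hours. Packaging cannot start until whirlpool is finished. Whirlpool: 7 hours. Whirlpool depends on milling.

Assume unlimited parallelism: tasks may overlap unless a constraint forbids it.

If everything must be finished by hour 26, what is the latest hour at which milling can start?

5

To finish by hour 26, conditioning (duration 8) must start no later than hour 18.
The boil must finish before conditioning (must start by hour 18). With a 7-hour duration, the boil must start by 18 − 7 = hour 11.
Packaging has no dependents, so it just needs to finish by hour 26. Starting by 26 − 3 = hour 23 achieves that.
Whirlpool has to be done before packaging (must start by hour 23). That means finishing by hour 23, i.e. starting by 23 − 7 = hour 16.
Milling feeds the boil (must start by hour 11); whirlpool (must start by hour 16). Taking the minimum, milling must finish by hour 11 and start by 11 − 6 = hour 5.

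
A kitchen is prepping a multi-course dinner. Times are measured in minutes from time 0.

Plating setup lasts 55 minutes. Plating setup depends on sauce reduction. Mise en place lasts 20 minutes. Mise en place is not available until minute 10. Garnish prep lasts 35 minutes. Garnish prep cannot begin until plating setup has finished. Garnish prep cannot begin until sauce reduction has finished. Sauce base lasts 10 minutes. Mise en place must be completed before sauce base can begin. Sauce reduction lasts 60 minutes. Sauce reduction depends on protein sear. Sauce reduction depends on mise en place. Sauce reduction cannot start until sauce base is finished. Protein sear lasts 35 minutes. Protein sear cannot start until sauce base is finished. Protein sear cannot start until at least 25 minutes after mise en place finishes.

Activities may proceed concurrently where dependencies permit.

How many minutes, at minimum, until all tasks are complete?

Mise en place waits on its own release at minute 10, so it starts at minute 10 and finishes at 10 + 20 = minute 30.
After mise en place (finishes minute 30), sauce base can start at minute 30 and finishes at minute 40.
Protein sear cannot start until sauce base (finishes minute 40); mise en place (finishes minute 30, plus 25-minute gap → minute 55). The controlling bound is minute 55, so protein sear finishes at 55 + 35 = minute 90.
Sauce reduction cannot start until protein sear (finishes minute 90); mise en place (finishes minute 30); sauce base (finishes minute 40). The controlling bound is minute 90, so sauce reduction finishes at 90 + 60 = minute 150.
Plating setup cannot begin until sauce reduction (finishes minute 150). It runs from minute 150 to 150 + 55 = minute 205.
Garnish prep cannot start until plating setup (finishes minute 205); sauce reduction (finishes minute 150). The controlling bound is minute 205, so garnish prep finishes at 205 + 35 = minute 240.
All tasks are finished once the last one completes. Finish times: Mise en place at 30, Sauce base at 40, Protein sear at 90, Sauce reduction at 150, Plating setup at 205, Garnish prep at 240. The latest is minute 240.

240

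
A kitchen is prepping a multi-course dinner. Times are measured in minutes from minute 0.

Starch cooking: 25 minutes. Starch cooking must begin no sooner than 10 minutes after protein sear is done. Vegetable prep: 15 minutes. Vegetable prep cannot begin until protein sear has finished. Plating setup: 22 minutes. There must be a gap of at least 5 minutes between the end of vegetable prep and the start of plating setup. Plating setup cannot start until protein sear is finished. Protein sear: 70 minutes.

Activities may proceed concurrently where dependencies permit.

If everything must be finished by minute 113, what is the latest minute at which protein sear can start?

Plating setup has no dependents, so it just needs to finish by minute 113. Starting by 113 − 22 = minute 91 achieves that.
Vegetable prep must finish before plating setup (must start by minute 91, minus 5-minute gap → minute 86). With a 15-minute duration, vegetable prep must start by 86 − 15 = minute 71.
Starch cooking has no dependents, so it just needs to finish by minute 113. Starting by 113 − 25 = minute 88 achieves that.
Protein sear has several dependents: vegetable prep (must start by minute 71); starch cooking (must start by minute 88, minus 10-minute gap → minute 78); plating setup (must start by minute 91). The earliest of those limits is minute 71, so protein sear must start by 71 − 70 = minute 1.

1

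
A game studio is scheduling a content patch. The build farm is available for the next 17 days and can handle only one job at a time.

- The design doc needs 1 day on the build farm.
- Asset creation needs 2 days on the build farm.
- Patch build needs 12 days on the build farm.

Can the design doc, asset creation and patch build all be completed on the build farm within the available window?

Running back to back, the jobs need 1 + 2 + 12 = 15 days on the build farm.
Since 15 ≤ 17, they fit within the window.

Yes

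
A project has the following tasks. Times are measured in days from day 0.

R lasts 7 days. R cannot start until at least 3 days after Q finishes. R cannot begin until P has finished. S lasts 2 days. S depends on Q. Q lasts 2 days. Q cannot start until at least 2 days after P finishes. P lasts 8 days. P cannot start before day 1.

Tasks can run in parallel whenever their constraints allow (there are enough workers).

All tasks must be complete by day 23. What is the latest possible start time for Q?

11

To finish by day 23, R (duration 7) must start no later than day 16.
S must finish by day 23; it takes 2 days, so it must start by 23 − 2 = day 21.
For Q: R (must start by day 16, minus 3-day gap → day 13); S (must start by day 21). The most restrictive is day 13; with a 2-day duration, Q must start by day 11.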